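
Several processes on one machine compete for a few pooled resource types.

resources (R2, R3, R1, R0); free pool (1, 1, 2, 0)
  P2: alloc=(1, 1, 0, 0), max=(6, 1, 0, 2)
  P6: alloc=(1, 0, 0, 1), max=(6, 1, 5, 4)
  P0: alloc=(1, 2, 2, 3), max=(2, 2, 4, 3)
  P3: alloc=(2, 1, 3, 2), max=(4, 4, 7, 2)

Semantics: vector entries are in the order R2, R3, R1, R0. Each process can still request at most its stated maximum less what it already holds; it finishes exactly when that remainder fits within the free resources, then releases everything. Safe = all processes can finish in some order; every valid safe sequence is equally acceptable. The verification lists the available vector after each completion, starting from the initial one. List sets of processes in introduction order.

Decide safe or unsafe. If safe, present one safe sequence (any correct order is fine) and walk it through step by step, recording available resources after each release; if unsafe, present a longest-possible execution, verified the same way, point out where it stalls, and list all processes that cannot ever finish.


UNSAFE.
Key observation: once P0, P3 finish, the pool peaks at (4, 4, 7, 5) — and every remaining process still needs more R2 than that.
A maximal execution: P0, P3 — then nothing else fits. Step-by-step check:
  pool = (1, 1, 2, 0)
  run P0 (needs (1, 0, 2, 0), free (1, 1, 2, 0)); after release of (1, 2, 2, 3) the pool is (2, 3, 4, 3)
  run P3 (needs (2, 3, 4, 0), free (2, 3, 4, 3)); after release of (2, 1, 3, 2) the pool is (4, 4, 7, 5)
  P2 still needs (5, 0, 0, 2) but only (4, 4, 7, 5) is free — short on R2
  P6 still needs (5, 1, 5, 3) but only (4, 4, 7, 5) is free — short on R2
Permanently blocked: P2 and P6.


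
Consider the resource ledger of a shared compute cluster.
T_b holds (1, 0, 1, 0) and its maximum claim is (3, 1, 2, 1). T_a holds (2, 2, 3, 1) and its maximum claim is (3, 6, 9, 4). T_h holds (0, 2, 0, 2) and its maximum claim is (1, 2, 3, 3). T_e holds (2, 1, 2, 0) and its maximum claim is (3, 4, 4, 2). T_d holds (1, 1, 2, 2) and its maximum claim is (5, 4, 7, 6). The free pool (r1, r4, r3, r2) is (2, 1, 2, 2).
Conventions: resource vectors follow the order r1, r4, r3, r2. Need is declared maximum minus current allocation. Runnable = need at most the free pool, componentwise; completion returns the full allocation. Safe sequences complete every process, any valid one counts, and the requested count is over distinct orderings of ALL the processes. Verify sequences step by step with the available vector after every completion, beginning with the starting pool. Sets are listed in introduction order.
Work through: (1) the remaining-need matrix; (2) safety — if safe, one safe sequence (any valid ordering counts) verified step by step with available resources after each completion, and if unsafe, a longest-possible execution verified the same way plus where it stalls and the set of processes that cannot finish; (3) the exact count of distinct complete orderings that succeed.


(1) Need matrix, components ordered r1, r4, r3, r2:
  T_b: (2, 1, 1, 1)
  T_a: (1, 4, 6, 3)
  T_h: (1, 0, 3, 1)
  T_e: (1, 3, 2, 2)
  T_d: (4, 3, 5, 4)
(2) The state is SAFE; one workable sequence: T_b, T_h, T_e, T_d, T_a.
Key observation: the first exact fit in this order is T_b — it needs (2, 1, 1, 1) with (2, 1, 2, 2) free, meeting a requested resource to the last unit.
Walking it through:
  pool = (2, 1, 2, 2)
  run T_b (needs (2, 1, 1, 1), free (2, 1, 2, 2)); after release of (1, 0, 1, 0) the pool is (3, 1, 3, 2)
  run T_h (needs (1, 0, 3, 1), free (3, 1, 3, 2)); after release of (0, 2, 0, 2) the pool is (3, 3, 3, 4)
  run T_e (needs (1, 3, 2, 2), free (3, 3, 3, 4)); after release of (2, 1, 2, 0) the pool is (5, 4, 5, 4)
  run T_d (needs (4, 3, 5, 4), free (5, 4, 5, 4)); after release of (1, 1, 2, 2) the pool is (6, 5, 7, 6)
  run T_a (needs (1, 4, 6, 3), free (6, 5, 7, 6)); after release of (2, 2, 3, 1) the pool is (8, 7, 10, 7)
(3) Exactly 1 of the possible complete orderings is a safe sequence.


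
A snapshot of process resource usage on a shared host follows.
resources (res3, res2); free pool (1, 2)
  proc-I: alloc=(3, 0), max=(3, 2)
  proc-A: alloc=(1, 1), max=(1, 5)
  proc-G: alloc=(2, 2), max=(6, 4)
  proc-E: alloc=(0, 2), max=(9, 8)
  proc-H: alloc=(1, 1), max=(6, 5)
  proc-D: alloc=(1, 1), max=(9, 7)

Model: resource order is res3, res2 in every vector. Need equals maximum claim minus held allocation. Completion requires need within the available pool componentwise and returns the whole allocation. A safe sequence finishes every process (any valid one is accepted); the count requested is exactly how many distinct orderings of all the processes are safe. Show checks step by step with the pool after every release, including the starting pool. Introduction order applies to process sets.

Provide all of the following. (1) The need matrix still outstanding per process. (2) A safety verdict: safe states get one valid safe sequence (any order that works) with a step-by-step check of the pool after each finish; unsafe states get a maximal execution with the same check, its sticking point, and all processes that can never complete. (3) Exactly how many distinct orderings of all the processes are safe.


(1) Need matrix, components ordered res3, res2:
  proc-I: (0, 2)
  proc-A: (0, 4)
  proc-G: (4, 2)
  proc-E: (9, 6)
  proc-H: (5, 4)
  proc-D: (8, 6)
(2) The state is SAFE; one workable sequence: proc-I, proc-G, proc-H, proc-A, proc-D, proc-E.
Key observation: reading the order forward, proc-I is the first process whose need (0, 2) meets the free pool (1, 2) exactly on a resource it requests.
Step-by-step check:
  pool = (1, 2)
  proc-I needs (0, 2) <= (1, 2) -> finishes; pool += (3, 0) = (4, 2)
  proc-G needs (4, 2) <= (4, 2) -> finishes; pool += (2, 2) = (6, 4)
  proc-H needs (5, 4) <= (6, 4) -> finishes; pool += (1, 1) = (7, 5)
  proc-A needs (0, 4) <= (7, 5) -> finishes; pool += (1, 1) = (8, 6)
  proc-D needs (8, 6) <= (8, 6) -> finishes; pool += (1, 1) = (9, 7)
  proc-E needs (9, 6) <= (9, 7) -> finishes; pool += (0, 2) = (9, 9)
(3) Precisely 2 of the possible complete orderings are safe sequences.


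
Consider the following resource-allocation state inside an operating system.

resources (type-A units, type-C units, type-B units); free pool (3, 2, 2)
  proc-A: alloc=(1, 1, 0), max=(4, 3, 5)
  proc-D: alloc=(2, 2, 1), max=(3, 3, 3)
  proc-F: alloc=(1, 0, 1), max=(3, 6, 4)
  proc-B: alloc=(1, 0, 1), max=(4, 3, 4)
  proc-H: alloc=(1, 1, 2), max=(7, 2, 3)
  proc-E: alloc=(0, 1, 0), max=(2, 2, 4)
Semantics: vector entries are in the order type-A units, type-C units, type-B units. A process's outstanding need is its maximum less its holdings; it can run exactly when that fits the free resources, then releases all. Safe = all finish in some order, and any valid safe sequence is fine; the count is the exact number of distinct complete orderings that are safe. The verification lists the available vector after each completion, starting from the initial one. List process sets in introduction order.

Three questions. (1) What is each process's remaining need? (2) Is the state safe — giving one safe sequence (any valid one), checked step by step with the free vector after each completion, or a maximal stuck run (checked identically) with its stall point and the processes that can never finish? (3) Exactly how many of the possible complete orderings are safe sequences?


(1) Outstanding need per process (order type-A units, type-C units, type-B units):
  proc-A: (3, 2, 5)
  proc-D: (1, 1, 2)
  proc-F: (2, 6, 3)
  proc-B: (3, 3, 3)
  proc-H: (6, 1, 1)
  proc-E: (2, 1, 4)
(2) SAFE, for example via the order proc-D, proc-B, proc-E, proc-H, proc-A, proc-F.
Key observation: proc-D is the earliest step where a requested resource binds exactly: need (1, 1, 2), pool (3, 2, 2) at its turn.
Step-by-step check:
  pool = (3, 2, 2)
  proc-D: need (1, 1, 2) fits (3, 2, 2); releases (2, 2, 1), pool now (5, 4, 3)
  proc-B: need (3, 3, 3) fits (5, 4, 3); releases (1, 0, 1), pool now (6, 4, 4)
  proc-E: need (2, 1, 4) fits (6, 4, 4); releases (0, 1, 0), pool now (6, 5, 4)
  proc-H: need (6, 1, 1) fits (6, 5, 4); releases (1, 1, 2), pool now (7, 6, 6)
  proc-A: need (3, 2, 5) fits (7, 6, 6); releases (1, 1, 0), pool now (8, 7, 6)
  proc-F: need (2, 6, 3) fits (8, 7, 6); releases (1, 0, 1), pool now (9, 7, 7)
(3) Precisely 6 of the possible complete orderings are safe sequences.


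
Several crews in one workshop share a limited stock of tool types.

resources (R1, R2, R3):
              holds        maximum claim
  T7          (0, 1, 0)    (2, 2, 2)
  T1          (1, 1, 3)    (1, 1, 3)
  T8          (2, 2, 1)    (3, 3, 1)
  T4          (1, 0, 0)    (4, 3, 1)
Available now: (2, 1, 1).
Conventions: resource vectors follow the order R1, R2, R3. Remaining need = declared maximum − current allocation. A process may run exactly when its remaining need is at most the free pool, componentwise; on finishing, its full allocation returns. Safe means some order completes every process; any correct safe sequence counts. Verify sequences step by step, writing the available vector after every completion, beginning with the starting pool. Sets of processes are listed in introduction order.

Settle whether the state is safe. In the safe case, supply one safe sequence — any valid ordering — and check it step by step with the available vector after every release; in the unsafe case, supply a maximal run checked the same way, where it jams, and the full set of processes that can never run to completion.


The state is SAFE; one workable sequence: T8, T7, T1, T4.
Key observation: T8 is the earliest step where a requested resource binds exactly: need (1, 1, 0), pool (2, 1, 1) at its turn.
Step-by-step check:
  pool = (2, 1, 1)
  T8 needs (1, 1, 0) <= (2, 1, 1) -> finishes; pool += (2, 2, 1) = (4, 3, 2)
  T7 needs (2, 1, 2) <= (4, 3, 2) -> finishes; pool += (0, 1, 0) = (4, 4, 2)
  T1 needs (0, 0, 0) <= (4, 4, 2) -> finishes; pool += (1, 1, 3) = (5, 5, 5)
  T4 needs (3, 3, 1) <= (5, 5, 5) -> finishes; pool += (1, 0, 0) = (6, 5, 5)


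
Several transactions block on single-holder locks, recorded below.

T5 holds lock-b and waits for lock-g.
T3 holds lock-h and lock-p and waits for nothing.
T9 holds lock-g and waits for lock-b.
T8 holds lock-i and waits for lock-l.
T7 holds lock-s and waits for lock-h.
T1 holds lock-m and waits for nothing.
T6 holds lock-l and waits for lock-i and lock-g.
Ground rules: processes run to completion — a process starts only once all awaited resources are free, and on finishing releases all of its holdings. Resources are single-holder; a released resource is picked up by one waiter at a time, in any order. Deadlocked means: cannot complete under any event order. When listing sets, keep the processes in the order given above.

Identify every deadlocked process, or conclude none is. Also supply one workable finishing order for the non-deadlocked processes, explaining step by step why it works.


The deadlocked set is T5, T9, T8 and T6.
Key observation: nobody on the ring T5 -> T9 -> T5 can start until another member finishes, which never happens; T8 and T6 are caught in further circular waits.
The rest can finish in the order T3, T7, T1.
Verifying each step:
  run T3 (it waits on nothing); releases lock-h and lock-p
  T7 waits on lock-h — all released -> runs and releases lock-s
  run T1 (it waits on nothing); releases lock-m


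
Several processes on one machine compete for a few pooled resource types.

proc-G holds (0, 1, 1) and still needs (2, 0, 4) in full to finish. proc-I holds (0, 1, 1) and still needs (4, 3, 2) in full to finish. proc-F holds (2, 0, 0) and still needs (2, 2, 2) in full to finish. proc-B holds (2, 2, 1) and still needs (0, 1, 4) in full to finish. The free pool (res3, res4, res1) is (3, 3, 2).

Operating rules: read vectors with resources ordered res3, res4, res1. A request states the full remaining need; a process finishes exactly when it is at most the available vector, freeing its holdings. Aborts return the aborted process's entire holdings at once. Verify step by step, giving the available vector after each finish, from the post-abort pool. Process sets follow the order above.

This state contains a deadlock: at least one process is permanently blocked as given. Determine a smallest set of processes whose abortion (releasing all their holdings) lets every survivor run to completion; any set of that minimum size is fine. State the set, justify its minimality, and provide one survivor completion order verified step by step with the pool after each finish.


The answer: abort proc-G.
Key observation: proc-B could never have finished before the abort; with (0, 1, 1) returned by proc-G, it fits at step 3.
Why nothing smaller works: aborting no one leaves the state deadlocked as given.
Survivors finish in the order: proc-F, proc-I, proc-B. Check, step by step (pool after the aborts first):
  pool = (3, 4, 3)
  run proc-F (needs (2, 2, 2), free (3, 4, 3)); after release of (2, 0, 0) the pool is (5, 4, 3)
  run proc-I (needs (4, 3, 2), free (5, 4, 3)); after release of (0, 1, 1) the pool is (5, 5, 4)
  run proc-B (needs (0, 1, 4), free (5, 5, 4)); after release of (2, 2, 1) the pool is (7, 7, 5)


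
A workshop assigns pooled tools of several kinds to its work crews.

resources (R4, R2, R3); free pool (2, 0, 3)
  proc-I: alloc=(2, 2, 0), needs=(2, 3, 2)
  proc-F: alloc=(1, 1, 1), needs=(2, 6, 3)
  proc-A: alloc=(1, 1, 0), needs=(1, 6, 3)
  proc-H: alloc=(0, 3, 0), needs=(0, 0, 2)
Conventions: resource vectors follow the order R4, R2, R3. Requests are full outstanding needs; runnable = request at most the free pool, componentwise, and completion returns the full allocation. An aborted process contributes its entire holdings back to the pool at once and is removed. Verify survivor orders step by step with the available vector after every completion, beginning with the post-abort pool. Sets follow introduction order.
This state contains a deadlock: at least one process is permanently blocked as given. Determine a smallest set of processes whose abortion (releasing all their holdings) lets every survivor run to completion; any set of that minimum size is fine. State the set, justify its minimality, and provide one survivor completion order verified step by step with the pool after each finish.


The answer: abort proc-F.
Key observation: the deadlocked proc-A becomes finishable only because proc-F released (1, 1, 1); it completes at step 3 below.
No smaller set exists: with zero aborts the deadlock remains.
One survivor order: proc-H, proc-I, proc-A. Check, step by step (post-abort pool first):
  pool = (3, 1, 4)
  proc-H needs (0, 0, 2) <= (3, 1, 4) -> finishes; pool += (0, 3, 0) = (3, 4, 4)
  proc-I needs (2, 3, 2) <= (3, 4, 4) -> finishes; pool += (2, 2, 0) = (5, 6, 4)
  proc-A needs (1, 6, 3) <= (5, 6, 4) -> finishes; pool += (1, 1, 0) = (6, 7, 4)


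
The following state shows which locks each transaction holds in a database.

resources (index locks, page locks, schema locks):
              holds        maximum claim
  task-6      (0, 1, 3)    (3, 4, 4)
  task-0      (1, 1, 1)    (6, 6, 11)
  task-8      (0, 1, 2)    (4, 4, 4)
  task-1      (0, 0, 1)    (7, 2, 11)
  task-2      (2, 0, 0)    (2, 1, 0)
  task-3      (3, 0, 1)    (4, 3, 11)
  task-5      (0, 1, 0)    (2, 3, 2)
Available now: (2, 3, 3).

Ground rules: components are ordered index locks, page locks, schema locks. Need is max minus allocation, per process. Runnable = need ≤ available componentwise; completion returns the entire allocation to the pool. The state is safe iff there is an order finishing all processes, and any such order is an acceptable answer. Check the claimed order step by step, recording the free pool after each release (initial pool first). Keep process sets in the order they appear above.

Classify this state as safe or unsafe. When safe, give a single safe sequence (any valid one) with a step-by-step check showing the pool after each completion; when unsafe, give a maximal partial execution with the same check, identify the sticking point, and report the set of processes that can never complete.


UNSAFE.
Key observation: after task-2, task-6, task-5, task-8 complete, (4, 6, 8) is the best the pool ever gets, yet each leftover process wants more schema locks.
A maximal execution: task-2, task-6, task-5, task-8 — then nothing else fits. Check, step by step:
  pool = (2, 3, 3)
  run task-2 (needs (0, 1, 0), free (2, 3, 3)); after release of (2, 0, 0) the pool is (4, 3, 3)
  run task-6 (needs (3, 3, 1), free (4, 3, 3)); after release of (0, 1, 3) the pool is (4, 4, 6)
  run task-5 (needs (2, 2, 2), free (4, 4, 6)); after release of (0, 1, 0) the pool is (4, 5, 6)
  run task-8 (needs (4, 3, 2), free (4, 5, 6)); after release of (0, 1, 2) the pool is (4, 6, 8)
  task-0 cannot run: need (5, 5, 10) vs free (4, 6, 8) (insufficient index locks and schema locks)
  task-1 cannot run: need (7, 2, 10) vs free (4, 6, 8) (insufficient index locks and schema locks)
  task-3 cannot run: need (1, 3, 10) vs free (4, 6, 8) (insufficient schema locks)
Never able to finish: task-0, task-1 and task-3.


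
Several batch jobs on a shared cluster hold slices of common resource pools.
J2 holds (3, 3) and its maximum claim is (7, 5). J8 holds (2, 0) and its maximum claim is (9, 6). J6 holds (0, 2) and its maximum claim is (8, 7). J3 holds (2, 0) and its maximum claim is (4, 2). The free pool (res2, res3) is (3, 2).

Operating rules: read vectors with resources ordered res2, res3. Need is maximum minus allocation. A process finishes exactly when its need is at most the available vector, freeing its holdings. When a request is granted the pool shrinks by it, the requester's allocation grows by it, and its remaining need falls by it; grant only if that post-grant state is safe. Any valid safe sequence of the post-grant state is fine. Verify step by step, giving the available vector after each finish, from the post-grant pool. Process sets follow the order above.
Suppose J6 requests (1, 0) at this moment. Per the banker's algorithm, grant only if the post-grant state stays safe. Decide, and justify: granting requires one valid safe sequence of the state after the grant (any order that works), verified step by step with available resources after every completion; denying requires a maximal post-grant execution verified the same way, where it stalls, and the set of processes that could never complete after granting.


GRANT. The post-grant state is safe; one safe sequence: J3, J2, J6, J8.
Key observation: post-grant, (2, 2) remains, and an order beginning with J3 completes everyone.
Step-by-step check of the post-grant state:
  pool = (2, 2)
  J3 needs (2, 2) <= (2, 2) -> finishes; pool += (2, 0) = (4, 2)
  J2 needs (4, 2) <= (4, 2) -> finishes; pool += (3, 3) = (7, 5)
  J6 needs (7, 5) <= (7, 5) -> finishes; pool += (1, 2) = (8, 7)
  J8 needs (7, 6) <= (8, 7) -> finishes; pool += (2, 0) = (10, 7)


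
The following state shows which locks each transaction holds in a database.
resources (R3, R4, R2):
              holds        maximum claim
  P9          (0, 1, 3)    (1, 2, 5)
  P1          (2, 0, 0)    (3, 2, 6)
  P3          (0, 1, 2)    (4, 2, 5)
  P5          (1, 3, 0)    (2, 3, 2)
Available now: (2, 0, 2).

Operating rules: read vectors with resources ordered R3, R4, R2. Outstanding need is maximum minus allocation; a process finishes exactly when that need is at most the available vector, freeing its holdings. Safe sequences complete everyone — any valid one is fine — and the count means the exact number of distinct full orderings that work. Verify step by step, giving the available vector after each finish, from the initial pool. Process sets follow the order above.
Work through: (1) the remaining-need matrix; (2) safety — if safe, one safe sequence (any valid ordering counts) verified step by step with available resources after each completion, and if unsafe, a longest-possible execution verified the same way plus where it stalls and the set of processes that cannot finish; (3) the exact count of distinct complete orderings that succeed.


(1) Remaining need (order R3, R4, R2):
  P9: (1, 1, 2)
  P1: (1, 2, 6)
  P3: (4, 1, 3)
  P5: (1, 0, 2)
(2) UNSAFE — no complete ordering exists.
Key observation: after P5, P9 the pool peaks at (3, 4, 5), and each blocked process is short somewhere: P1 on R2; P3 on R3.
The run P5, P9 cannot be extended any further. Check, step by step:
  pool = (2, 0, 2)
  run P5 (needs (1, 0, 2), free (2, 0, 2)); after release of (1, 3, 0) the pool is (3, 3, 2)
  run P9 (needs (1, 1, 2), free (3, 3, 2)); after release of (0, 1, 3) the pool is (3, 4, 5)
  P1 cannot run: need (1, 2, 6) vs free (3, 4, 5) (insufficient R2)
  P3 cannot run: need (4, 1, 3) vs free (3, 4, 5) (insufficient R3)
Permanently blocked: P1 and P3.
(3) Exactly 0 of the possible complete orderings are safe sequences.


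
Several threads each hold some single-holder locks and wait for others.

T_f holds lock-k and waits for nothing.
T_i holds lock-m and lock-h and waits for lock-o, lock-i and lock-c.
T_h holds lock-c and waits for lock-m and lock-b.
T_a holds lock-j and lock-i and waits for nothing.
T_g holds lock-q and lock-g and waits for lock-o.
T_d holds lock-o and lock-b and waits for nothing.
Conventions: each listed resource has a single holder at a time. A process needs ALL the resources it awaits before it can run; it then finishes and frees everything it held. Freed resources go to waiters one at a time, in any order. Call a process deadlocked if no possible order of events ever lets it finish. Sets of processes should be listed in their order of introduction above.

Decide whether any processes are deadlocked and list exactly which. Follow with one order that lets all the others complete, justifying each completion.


Deadlocked set: T_i and T_h.
Key observation: along T_i -> T_h -> T_i, each member waits on what the next one holds — a deadlock; no other process is dragged down with it.
One completion order for the rest: T_f, T_a, T_d, T_g.
Check, step by step:
  T_f waits on nothing -> runs at once and releases lock-k
  T_a waits on nothing -> runs at once and releases lock-j and lock-i
  T_d waits on nothing -> runs at once and releases lock-o and lock-b
  T_g waits on lock-o — all released -> runs and releases lock-q and lock-g


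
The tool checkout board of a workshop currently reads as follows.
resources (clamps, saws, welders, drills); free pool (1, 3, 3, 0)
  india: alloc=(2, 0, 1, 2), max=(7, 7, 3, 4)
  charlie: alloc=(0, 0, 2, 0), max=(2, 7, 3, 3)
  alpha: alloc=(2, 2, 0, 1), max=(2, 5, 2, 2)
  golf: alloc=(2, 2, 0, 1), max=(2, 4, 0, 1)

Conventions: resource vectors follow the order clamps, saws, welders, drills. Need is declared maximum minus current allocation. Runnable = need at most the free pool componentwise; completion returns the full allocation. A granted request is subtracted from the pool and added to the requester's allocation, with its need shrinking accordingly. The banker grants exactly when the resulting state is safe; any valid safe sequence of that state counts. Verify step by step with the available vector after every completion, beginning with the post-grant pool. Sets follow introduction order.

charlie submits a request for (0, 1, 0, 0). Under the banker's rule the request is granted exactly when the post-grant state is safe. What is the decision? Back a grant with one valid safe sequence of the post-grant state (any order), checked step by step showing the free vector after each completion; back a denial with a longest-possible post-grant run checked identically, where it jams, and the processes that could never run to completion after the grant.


DENY — the pretend-granted state is unsafe.
Key observation: after golf, alpha the pool peaks at (5, 6, 3, 2), and each blocked process is short somewhere: india on saws; charlie on drills.
After a pretend grant, a maximal execution: golf, alpha — then nothing else fits. Step-by-step check:
  pool = (1, 2, 3, 0)
  run golf (needs (0, 2, 0, 0), free (1, 2, 3, 0)); after release of (2, 2, 0, 1) the pool is (3, 4, 3, 1)
  run alpha (needs (0, 3, 2, 1), free (3, 4, 3, 1)); after release of (2, 2, 0, 1) the pool is (5, 6, 3, 2)
  india still needs (5, 7, 2, 2) but only (5, 6, 3, 2) is free — short on saws
  charlie still needs (2, 6, 1, 3) but only (5, 6, 3, 2) is free — short on drills
Had the request been granted, india and charlie could never finish.


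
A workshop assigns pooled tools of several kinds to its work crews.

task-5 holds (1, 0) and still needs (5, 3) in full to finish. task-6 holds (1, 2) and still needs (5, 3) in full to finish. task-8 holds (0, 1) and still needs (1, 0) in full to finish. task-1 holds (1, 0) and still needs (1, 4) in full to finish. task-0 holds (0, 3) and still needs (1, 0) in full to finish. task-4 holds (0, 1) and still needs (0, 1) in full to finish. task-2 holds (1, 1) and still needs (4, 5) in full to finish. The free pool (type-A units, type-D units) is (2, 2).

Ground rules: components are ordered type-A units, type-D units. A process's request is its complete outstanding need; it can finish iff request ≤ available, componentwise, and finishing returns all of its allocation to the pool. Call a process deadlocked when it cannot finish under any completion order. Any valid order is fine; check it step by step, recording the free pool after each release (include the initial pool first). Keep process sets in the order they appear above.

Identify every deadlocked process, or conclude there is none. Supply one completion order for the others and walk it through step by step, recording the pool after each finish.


The deadlocked set is task-5, task-6 and task-2.
Key observation: the wall is type-A units: completing task-0, task-1, task-4, task-8 brings the pool only to (3, 7), and all the rest need more.
The rest can finish in the order task-0, task-1, task-4, task-8. Walking it through:
  pool = (2, 2)
  task-0 needs (1, 0) <= (2, 2) -> finishes; pool += (0, 3) = (2, 5)
  task-1 needs (1, 4) <= (2, 5) -> finishes; pool += (1, 0) = (3, 5)
  task-4 needs (0, 1) <= (3, 5) -> finishes; pool += (0, 1) = (3, 6)
  task-8 needs (1, 0) <= (3, 6) -> finishes; pool += (0, 1) = (3, 7)
None of the blocked processes ever fits:
  task-5 cannot run: need (5, 3) vs free (3, 7) (insufficient type-A units)
  task-6 cannot run: need (5, 3) vs free (3, 7) (insufficient type-A units)
  task-2 cannot run: need (4, 5) vs free (3, 7) (insufficient type-A units)


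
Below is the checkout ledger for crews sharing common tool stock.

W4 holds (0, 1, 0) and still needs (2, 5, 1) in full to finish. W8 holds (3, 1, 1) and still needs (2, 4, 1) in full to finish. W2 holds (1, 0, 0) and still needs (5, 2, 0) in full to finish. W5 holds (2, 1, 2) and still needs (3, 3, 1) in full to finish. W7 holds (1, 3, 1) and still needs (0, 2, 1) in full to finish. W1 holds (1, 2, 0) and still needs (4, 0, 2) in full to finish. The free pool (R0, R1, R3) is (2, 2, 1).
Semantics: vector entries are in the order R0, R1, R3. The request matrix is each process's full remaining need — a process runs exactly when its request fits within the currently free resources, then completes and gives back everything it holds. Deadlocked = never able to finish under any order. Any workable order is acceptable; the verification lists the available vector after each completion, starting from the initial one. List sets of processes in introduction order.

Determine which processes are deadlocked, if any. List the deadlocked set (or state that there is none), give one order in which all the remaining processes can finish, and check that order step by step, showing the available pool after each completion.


No process is deadlocked.
Key observation: W7 leads a chain of completions in which each release enables another process.
A valid finishing order for the others: W7, W4, W8, W1, W2, W5. Walking it through:
  pool = (2, 2, 1)
  W7 needs (0, 2, 1) <= (2, 2, 1) -> finishes; pool += (1, 3, 1) = (3, 5, 2)
  W4 needs (2, 5, 1) <= (3, 5, 2) -> finishes; pool += (0, 1, 0) = (3, 6, 2)
  W8 needs (2, 4, 1) <= (3, 6, 2) -> finishes; pool += (3, 1, 1) = (6, 7, 3)
  W1 needs (4, 0, 2) <= (6, 7, 3) -> finishes; pool += (1, 2, 0) = (7, 9, 3)
  W2 needs (5, 2, 0) <= (7, 9, 3) -> finishes; pool += (1, 0, 0) = (8, 9, 3)
  W5 needs (3, 3, 1) <= (8, 9, 3) -> finishes; pool += (2, 1, 2) = (10, 10, 5)


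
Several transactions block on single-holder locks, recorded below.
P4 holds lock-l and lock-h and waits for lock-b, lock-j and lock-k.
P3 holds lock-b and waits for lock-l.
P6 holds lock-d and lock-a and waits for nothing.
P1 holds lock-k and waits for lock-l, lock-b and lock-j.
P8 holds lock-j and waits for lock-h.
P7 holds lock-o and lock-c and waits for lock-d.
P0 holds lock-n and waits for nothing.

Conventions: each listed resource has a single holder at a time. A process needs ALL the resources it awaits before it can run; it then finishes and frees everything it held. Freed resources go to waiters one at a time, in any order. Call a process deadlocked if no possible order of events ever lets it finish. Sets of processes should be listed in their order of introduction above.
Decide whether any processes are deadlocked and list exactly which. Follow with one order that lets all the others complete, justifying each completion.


Deadlocked: P4, P3, P1 and P8.
Key observation: nobody on the ring P4 -> P3 -> P4 can start until another member finishes, which never happens; P1 and P8 are caught in further circular waits.
One completion order for the rest: P6, P0, P7.
Verifying each step:
  P6: no waits; runs immediately, freeing lock-d and lock-a
  P0: no waits; runs immediately, freeing lock-n
  run P7 (all its waits — lock-d — are resolved); releases lock-o and lock-c


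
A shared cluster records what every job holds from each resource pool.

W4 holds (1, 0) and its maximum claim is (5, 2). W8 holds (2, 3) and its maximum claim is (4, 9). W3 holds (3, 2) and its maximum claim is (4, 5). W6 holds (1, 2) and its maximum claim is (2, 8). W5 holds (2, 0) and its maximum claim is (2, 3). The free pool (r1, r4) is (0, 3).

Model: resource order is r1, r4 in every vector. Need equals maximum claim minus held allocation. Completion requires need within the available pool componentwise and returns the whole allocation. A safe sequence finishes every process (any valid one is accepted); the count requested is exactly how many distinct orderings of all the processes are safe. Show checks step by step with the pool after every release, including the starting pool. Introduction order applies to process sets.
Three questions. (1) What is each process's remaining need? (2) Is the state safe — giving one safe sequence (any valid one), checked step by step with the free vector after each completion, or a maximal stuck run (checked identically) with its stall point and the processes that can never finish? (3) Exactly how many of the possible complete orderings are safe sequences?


(1) Remaining need (order r1, r4):
  W4: (4, 2)
  W8: (2, 6)
  W3: (1, 3)
  W6: (1, 6)
  W5: (0, 3)
(2) UNSAFE — no complete ordering exists.
Key observation: even finishing W5, W3, W4 leaves just (6, 5) free — too little r4 for any of the remaining processes.
The run W5, W3, W4 cannot be extended any further. Check, step by step:
  pool = (0, 3)
  W5 needs (0, 3) <= (0, 3) -> finishes; pool += (2, 0) = (2, 3)
  W3 needs (1, 3) <= (2, 3) -> finishes; pool += (3, 2) = (5, 5)
  W4 needs (4, 2) <= (5, 5) -> finishes; pool += (1, 0) = (6, 5)
  W8 still needs (2, 6) but only (6, 5) is free — short on r4
  W6 still needs (1, 6) but only (6, 5) is free — short on r4
Processes that can never finish: W8 and W6.
(3) Exactly 0 of the possible complete orderings are safe sequences.


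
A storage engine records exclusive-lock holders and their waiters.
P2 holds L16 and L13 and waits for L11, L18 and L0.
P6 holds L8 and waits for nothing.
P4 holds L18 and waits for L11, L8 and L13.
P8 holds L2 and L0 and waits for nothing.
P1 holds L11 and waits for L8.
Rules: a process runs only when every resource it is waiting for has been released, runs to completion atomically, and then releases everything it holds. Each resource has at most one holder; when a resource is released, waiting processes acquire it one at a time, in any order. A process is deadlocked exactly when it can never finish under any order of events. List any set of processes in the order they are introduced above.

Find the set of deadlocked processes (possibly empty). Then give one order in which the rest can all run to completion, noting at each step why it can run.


Deadlocked: P2 and P4.
Key observation: the cycle P2 -> P4 -> P2 can never break — each member waits on the next; no other process is dragged down with it.
One completion order for the rest: P6, P1, P8.
Check, step by step:
  run P6 (it waits on nothing); releases L8
  run P1 (all its waits — L8 — are resolved); releases L11
  run P8 (it waits on nothing); releases L2 and L0


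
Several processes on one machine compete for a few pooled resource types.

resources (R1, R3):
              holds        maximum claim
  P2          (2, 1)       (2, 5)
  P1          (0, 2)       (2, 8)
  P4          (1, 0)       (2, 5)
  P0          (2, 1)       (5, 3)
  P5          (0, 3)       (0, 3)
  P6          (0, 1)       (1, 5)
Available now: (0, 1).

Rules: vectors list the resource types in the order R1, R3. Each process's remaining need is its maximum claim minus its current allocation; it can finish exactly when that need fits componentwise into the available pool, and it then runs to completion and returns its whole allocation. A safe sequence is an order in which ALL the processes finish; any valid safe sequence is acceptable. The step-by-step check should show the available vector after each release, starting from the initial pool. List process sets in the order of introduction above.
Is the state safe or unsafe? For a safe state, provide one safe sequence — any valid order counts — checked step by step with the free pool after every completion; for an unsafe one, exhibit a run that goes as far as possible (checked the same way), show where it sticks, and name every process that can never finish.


SAFE, for example via the order P5, P2, P4, P0, P1, P6.
Key observation: the order's first zero-slack moment is P2 ((0, 4) needed, (0, 4) free — a requested resource with nothing to spare).
Step-by-step check:
  pool = (0, 1)
  P5: need (0, 0) fits (0, 1); releases (0, 3), pool now (0, 4)
  P2: need (0, 4) fits (0, 4); releases (2, 1), pool now (2, 5)
  P4: need (1, 5) fits (2, 5); releases (1, 0), pool now (3, 5)
  P0: need (3, 2) fits (3, 5); releases (2, 1), pool now (5, 6)
  P1: need (2, 6) fits (5, 6); releases (0, 2), pool now (5, 8)
  P6: need (1, 4) fits (5, 8); releases (0, 1), pool now (5, 9)


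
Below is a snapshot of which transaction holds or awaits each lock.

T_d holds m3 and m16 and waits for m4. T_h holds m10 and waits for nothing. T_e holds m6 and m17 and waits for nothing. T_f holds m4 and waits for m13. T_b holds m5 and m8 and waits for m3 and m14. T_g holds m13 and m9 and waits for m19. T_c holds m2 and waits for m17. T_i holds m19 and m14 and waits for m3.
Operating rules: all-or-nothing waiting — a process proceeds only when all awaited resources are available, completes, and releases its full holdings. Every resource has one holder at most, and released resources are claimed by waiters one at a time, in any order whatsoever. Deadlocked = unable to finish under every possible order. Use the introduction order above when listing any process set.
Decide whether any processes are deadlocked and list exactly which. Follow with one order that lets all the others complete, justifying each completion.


Deadlocked: T_d, T_f, T_b, T_g and T_i.
Key observation: the knot is the closed ring of waits T_d -> T_f -> T_g -> T_i -> T_d; T_b waits into the deadlock from upstream.
A valid finishing order for the others: T_h, T_e, T_c.
Check, step by step:
  run T_h (it waits on nothing); releases m10
  run T_e (it waits on nothing); releases m6 and m17
  run T_c (all its waits — m17 — are resolved); releases m2


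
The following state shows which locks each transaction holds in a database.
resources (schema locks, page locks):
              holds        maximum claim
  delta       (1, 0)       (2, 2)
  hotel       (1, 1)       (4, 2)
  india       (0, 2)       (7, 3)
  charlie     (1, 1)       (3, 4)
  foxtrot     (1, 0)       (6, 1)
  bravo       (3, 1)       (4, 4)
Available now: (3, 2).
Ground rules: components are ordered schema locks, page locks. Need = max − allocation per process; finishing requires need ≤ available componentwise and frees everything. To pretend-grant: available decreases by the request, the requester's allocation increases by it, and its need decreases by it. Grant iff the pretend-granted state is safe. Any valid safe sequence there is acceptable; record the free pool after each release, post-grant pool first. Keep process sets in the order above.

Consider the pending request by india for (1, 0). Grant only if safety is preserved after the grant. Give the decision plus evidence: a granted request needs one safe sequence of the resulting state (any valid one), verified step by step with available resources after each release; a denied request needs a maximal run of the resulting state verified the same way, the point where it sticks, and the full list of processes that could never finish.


GRANT — the state after the grant stays safe, e.g. via delta, hotel, bravo, india, charlie, foxtrot.
Key observation: post-grant, (2, 2) remains, and an order beginning with delta completes everyone.
Verifying the post-grant state step by step:
  pool = (2, 2)
  run delta (needs (1, 2), free (2, 2)); after release of (1, 0) the pool is (3, 2)
  run hotel (needs (3, 1), free (3, 2)); after release of (1, 1) the pool is (4, 3)
  run bravo (needs (1, 3), free (4, 3)); after release of (3, 1) the pool is (7, 4)
  run india (needs (6, 1), free (7, 4)); after release of (1, 2) the pool is (8, 6)
  run charlie (needs (2, 3), free (8, 6)); after release of (1, 1) the pool is (9, 7)
  run foxtrot (needs (5, 1), free (9, 7)); after release of (1, 0) the pool is (10, 7)


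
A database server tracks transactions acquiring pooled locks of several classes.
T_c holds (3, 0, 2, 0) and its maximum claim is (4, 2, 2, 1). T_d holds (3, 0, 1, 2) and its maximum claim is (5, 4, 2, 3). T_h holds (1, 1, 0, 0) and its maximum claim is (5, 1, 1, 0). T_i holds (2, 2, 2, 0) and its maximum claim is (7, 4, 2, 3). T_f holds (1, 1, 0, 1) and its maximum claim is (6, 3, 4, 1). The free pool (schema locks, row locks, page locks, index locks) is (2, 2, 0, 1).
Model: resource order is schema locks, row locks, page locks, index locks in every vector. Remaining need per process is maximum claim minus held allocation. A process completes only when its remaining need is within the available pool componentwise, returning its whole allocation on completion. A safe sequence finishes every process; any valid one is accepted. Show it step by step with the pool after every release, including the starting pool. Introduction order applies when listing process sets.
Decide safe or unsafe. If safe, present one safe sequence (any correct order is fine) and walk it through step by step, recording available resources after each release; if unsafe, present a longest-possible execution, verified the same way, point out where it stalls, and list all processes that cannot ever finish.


The state is UNSAFE.
Key observation: after T_c, T_h the pool peaks at (6, 3, 2, 1), and each blocked process is short somewhere: T_d on row locks; T_i on index locks; T_f on page locks.
Going as far as possible: T_c, T_h; after that, nothing fits. Check, step by step:
  pool = (2, 2, 0, 1)
  run T_c (needs (1, 2, 0, 1), free (2, 2, 0, 1)); after release of (3, 0, 2, 0) the pool is (5, 2, 2, 1)
  run T_h (needs (4, 0, 1, 0), free (5, 2, 2, 1)); after release of (1, 1, 0, 0) the pool is (6, 3, 2, 1)
  T_d still needs (2, 4, 1, 1) but only (6, 3, 2, 1) is free — short on row locks
  T_i still needs (5, 2, 0, 3) but only (6, 3, 2, 1) is free — short on index locks
  T_f still needs (5, 2, 4, 0) but only (6, 3, 2, 1) is free — short on page locks
Processes that can never finish: T_d, T_i and T_f.
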